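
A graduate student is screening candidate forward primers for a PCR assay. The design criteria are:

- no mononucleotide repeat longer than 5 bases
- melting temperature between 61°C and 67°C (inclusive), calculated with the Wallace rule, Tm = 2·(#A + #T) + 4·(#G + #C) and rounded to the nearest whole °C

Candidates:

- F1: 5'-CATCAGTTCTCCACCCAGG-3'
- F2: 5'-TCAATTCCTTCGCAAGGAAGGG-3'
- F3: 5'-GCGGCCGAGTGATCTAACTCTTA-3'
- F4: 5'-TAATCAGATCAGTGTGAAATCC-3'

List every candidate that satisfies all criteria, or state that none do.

F2 only.

F1 (19 nt, A=4 T=4 G=3 C=8): longest run = 3 ✓; Tm = 2·8 + 4·11 = 60°C, outside 61–67°C ✗ — fails.
F2 (22 nt, A=6 T=5 G=6 C=5): longest run = 3 ✓; Tm = 2·11 + 4·11 = 66°C ✓ — passes.
F3 (23 nt, A=5 T=6 G=6 C=6): longest run = 2 ✓; Tm = 2·11 + 4·12 = 70°C, outside 61–67°C ✗ — fails.
F4 (22 nt, A=8 T=6 G=4 C=4): longest run = 3 ✓; Tm = 2·14 + 4·8 = 60°C, outside 61–67°C ✗ — fails.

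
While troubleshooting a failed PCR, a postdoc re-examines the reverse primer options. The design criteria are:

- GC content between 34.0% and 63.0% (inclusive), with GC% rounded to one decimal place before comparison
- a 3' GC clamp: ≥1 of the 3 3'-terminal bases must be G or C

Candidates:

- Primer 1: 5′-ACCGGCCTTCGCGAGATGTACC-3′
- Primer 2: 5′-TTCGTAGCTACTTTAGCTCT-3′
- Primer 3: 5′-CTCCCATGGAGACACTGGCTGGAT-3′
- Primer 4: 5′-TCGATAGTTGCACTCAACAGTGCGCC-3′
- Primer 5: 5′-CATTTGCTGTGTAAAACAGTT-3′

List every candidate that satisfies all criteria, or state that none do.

Primer 2, Primer 3 and Primer 4.

Primer 1 (22 nt, A=4 T=4 G=6 C=8): GC 14/22 = 63.6%, outside 34.0–63.0% ✗; 3' end ACC has 2 G/C ✓ — fails.
Primer 2 (20 nt, A=3 T=9 G=3 C=5): GC 8/20 = 40.0% ✓; 3' end TCT has 1 G/C ✓ — passes.
Primer 3 (24 nt, A=5 T=5 G=7 C=7): GC 14/24 = 58.3% ✓; 3' end GAT has 1 G/C ✓ — passes.
Primer 4 (26 nt, A=6 T=6 G=6 C=8): GC 14/26 = 53.8% ✓; 3' end GCC has 3 G/C ✓ — passes.
Primer 5 (21 nt, A=6 T=8 G=4 C=3): GC 7/21 = 33.3%, outside 34.0–63.0% ✗; 3' end GTT has 1 G/C ✓ — fails.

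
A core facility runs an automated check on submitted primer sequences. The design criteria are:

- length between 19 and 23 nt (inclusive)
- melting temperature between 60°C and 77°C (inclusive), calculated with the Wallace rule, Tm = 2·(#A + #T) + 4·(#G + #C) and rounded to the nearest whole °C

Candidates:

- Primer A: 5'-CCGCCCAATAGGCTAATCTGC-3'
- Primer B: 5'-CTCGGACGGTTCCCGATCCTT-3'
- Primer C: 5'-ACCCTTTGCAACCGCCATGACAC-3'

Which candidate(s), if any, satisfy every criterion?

Primer A (21 nt, A=5 T=4 G=4 C=8): length 21 ✓; Tm = 2·9 + 4·12 = 66°C ✓ — passes.
Primer B (21 nt, A=2 T=6 G=5 C=8): length 21 ✓; Tm = 2·8 + 4·13 = 68°C ✓ — passes.
Primer C (23 nt, A=6 T=4 G=3 C=10): length 23 ✓; Tm = 2·10 + 4·13 = 72°C ✓ — passes.

Primer A, Primer B and Primer C.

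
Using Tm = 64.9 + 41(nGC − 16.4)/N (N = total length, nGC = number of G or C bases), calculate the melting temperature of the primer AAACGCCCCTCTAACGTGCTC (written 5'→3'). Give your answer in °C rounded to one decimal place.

Base counts: A=5, T=4, G=3, C=9; G+C = 12, N = 21.
Tm = 64.9 + 41·(12 − 16.4)/21 = 64.9 + -180.40/21 = 56.3°C.

56.3°C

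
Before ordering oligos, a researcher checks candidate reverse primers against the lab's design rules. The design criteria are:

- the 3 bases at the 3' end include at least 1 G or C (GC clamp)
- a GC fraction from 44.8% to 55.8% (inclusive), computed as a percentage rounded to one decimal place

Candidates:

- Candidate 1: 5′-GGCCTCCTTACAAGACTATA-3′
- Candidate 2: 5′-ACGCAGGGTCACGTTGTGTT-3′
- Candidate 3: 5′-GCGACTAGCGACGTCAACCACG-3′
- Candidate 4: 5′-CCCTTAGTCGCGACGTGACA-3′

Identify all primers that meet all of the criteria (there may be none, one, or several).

Candidate 1 (20 nt, A=6 T=5 G=3 C=6): 3' end ATA has 0 G/C, need ≥1 ✗; GC 9/20 = 45.0% ✓ — fails.
Candidate 2 (20 nt, A=3 T=6 G=7 C=4): 3' end GTT has 1 G/C ✓; GC 11/20 = 55.0% ✓ — passes.
Candidate 3 (22 nt, A=6 T=2 G=6 C=8): 3' end ACG has 2 G/C ✓; GC 14/22 = 63.6%, outside 44.8–55.8% ✗ — fails.
Candidate 4 (20 nt, A=4 T=4 G=5 C=7): 3' end ACA has 1 G/C ✓; GC 12/20 = 60.0%, outside 44.8–55.8% ✗ — fails.

Candidate 2 only.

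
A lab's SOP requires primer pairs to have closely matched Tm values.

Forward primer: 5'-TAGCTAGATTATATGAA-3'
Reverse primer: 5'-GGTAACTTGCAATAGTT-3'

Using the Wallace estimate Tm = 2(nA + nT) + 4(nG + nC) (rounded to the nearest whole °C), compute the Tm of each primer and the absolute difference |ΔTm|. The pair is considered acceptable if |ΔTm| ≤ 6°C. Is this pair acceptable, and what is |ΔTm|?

|ΔTm| = 4°C; the pair is acceptable.

Forward: A=7 T=6 G=3 C=1 → Tm = 2·13 + 4·4 = 42°C.
Reverse: A=5 T=6 G=4 C=2 → Tm = 2·11 + 4·6 = 46°C.
|ΔTm| = |42 − 46| = 4°C, ≤ 6°C.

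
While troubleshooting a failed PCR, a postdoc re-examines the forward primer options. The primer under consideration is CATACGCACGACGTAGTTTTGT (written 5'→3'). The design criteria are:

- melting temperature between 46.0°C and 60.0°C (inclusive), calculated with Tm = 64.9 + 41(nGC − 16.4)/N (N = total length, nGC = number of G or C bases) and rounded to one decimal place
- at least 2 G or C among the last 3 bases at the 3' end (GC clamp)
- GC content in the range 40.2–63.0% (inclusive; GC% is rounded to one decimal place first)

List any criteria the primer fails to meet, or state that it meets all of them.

Fails: GC clamp.

Base counts: A=5, T=7, G=5, C=5 (length 22).
Tm: Tm = 64.9 + 41·(10 − 16.4)/22 = 53.0°C ✓
GC clamp: 3' end TGT has 1 G/C, need ≥2 ✗
GC content: GC 10/22 = 45.5% ✓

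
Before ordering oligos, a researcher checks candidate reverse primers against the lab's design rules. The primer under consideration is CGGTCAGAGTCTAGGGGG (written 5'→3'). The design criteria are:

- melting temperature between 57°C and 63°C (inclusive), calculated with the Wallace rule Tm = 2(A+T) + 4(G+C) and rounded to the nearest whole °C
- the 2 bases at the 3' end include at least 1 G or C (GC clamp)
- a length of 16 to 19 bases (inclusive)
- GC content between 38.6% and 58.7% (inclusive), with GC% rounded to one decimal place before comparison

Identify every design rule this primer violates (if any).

Base counts: A=3, T=3, G=9, C=3 (length 18).
Tm: Tm = 2·6 + 4·12 = 60°C ✓
GC clamp: 3' end GG has 2 G/C ✓
length: length 18 ✓
GC content: GC 12/18 = 66.7%, outside 38.6–58.7% ✗

Fails: GC content.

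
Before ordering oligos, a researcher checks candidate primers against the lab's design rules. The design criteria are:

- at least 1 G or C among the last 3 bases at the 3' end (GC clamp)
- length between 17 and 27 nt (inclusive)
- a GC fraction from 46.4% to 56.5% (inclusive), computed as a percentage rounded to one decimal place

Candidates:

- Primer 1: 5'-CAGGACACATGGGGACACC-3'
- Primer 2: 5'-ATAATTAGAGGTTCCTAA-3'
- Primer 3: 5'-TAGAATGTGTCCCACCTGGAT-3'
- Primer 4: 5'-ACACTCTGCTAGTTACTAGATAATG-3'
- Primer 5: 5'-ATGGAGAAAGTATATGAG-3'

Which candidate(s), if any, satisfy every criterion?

Primer 3 only.

Primer 1 (19 nt, A=6 T=1 G=6 C=6): 3' end ACC has 2 G/C ✓; length 19 ✓; GC 12/19 = 63.2%, outside 46.4–56.5% ✗ — fails.
Primer 2 (18 nt, A=7 T=6 G=3 C=2): 3' end TAA has 0 G/C, need ≥1 ✗; length 18 ✓; GC 5/18 = 27.8%, outside 46.4–56.5% ✗ — fails.
Primer 3 (21 nt, A=5 T=6 G=5 C=5): 3' end GAT has 1 G/C ✓; length 21 ✓; GC 10/21 = 47.6% ✓ — passes.
Primer 4 (25 nt, A=8 T=8 G=4 C=5): 3' end ATG has 1 G/C ✓; length 25 ✓; GC 9/25 = 36.0%, outside 46.4–56.5% ✗ — fails.
Primer 5 (18 nt, A=8 T=4 G=6 C=0): 3' end GAG has 2 G/C ✓; length 18 ✓; GC 6/18 = 33.3%, outside 46.4–56.5% ✗ — fails.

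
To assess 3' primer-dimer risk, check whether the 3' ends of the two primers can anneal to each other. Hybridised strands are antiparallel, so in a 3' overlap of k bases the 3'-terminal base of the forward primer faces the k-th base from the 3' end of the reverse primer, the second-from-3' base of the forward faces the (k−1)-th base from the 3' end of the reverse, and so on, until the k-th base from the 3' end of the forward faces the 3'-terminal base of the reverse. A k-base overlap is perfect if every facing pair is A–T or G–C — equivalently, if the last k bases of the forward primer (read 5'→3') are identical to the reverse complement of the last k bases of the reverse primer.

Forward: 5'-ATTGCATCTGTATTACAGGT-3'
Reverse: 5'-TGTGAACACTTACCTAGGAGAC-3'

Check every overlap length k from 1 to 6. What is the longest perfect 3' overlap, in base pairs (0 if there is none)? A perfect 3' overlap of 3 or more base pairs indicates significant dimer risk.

Last 6 bases (5'→3') — forward …ACAGGT, reverse …GGAGAC.
Reverse complement of the reverse primer's last 6 bases: GTCTCC; its first k bases are the reverse complement of the reverse primer's last k bases, so a perfect k-base overlap needs the forward primer's last k bases to equal them.
Comparing (forward last k vs required): k=1: T vs G ✗; k=2: GT vs GT ✓; k=3: GGT vs GTC ✗; k=4: AGGT vs GTCT ✗; k=5: CAGGT vs GTCTC ✗; k=6: ACAGGT vs GTCTCC ✗.
Only k = 2 is perfect, so the longest perfect 3' overlap is 2.

Longest perfect overlap: 2 complementary base pairs; below the dimer-risk threshold (threshold 3).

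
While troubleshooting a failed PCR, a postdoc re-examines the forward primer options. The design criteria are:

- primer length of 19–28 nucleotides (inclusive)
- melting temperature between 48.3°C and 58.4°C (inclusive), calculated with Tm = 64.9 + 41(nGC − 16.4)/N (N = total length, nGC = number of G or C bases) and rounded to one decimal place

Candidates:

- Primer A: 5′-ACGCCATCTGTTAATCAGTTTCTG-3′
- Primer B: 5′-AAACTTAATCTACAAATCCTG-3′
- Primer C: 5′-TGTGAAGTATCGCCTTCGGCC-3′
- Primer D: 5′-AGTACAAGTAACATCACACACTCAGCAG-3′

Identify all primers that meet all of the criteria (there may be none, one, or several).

Primer A (24 nt, A=5 T=9 G=4 C=6): length 24 ✓; Tm = 64.9 + 41·(10 − 16.4)/24 = 54.0°C ✓ — passes.
Primer B (21 nt, A=9 T=6 G=1 C=5): length 21 ✓; Tm = 64.9 + 41·(6 − 16.4)/21 = 44.6°C, outside 48.3–58.4°C ✗ — fails.
Primer C (21 nt, A=3 T=6 G=6 C=6): length 21 ✓; Tm = 64.9 + 41·(12 − 16.4)/21 = 56.3°C ✓ — passes.
Primer D (28 nt, A=12 T=4 G=4 C=8): length 28 ✓; Tm = 64.9 + 41·(12 − 16.4)/28 = 58.5°C, outside 48.3–58.4°C ✗ — fails.

Primer A and Primer C.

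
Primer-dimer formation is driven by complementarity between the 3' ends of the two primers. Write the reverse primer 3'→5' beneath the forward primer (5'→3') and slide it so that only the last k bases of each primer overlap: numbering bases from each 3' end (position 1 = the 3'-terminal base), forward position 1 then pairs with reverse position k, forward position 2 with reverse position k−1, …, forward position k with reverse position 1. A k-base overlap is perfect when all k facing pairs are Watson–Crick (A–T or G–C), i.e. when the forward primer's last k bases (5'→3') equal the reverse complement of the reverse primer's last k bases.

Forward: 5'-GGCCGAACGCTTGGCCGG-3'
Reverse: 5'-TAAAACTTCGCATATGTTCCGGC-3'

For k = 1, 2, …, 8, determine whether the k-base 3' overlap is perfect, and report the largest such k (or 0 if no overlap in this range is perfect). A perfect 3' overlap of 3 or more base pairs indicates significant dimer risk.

Longest perfect overlap: 5 complementary base pairs; significant dimer risk (threshold 3).

Last 8 bases (5'→3') — forward …TTGGCCGG, reverse …GTTCCGGC.
Reverse complement of the reverse primer's last 8 bases: GCCGGAAC; its first k bases are the reverse complement of the reverse primer's last k bases, so a perfect k-base overlap needs the forward primer's last k bases to equal them.
Comparing (forward last k vs required): k=1: G vs G ✓; k=2: GG vs GC ✗; k=3: CGG vs GCC ✗; k=4: CCGG vs GCCG ✗; k=5: GCCGG vs GCCGG ✓; k=6: GGCCGG vs GCCGGA ✗; k=7: TGGCCGG vs GCCGGAA ✗; k=8: TTGGCCGG vs GCCGGAAC ✗.
Perfect overlaps at k = 1, 5; the largest is 5.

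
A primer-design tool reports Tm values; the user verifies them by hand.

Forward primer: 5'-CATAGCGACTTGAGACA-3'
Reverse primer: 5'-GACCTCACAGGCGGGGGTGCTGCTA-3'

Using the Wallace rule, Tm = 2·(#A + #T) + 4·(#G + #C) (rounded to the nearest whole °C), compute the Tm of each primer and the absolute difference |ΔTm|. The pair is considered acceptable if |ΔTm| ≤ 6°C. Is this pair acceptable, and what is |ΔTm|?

Forward: A=6 T=3 G=4 C=4 → Tm = 2·9 + 4·8 = 50°C.
Reverse: A=4 T=4 G=10 C=7 → Tm = 2·8 + 4·17 = 84°C.
|ΔTm| = |50 − 84| = 34°C, > 6°C.

|ΔTm| = 34°C; the pair is not acceptable.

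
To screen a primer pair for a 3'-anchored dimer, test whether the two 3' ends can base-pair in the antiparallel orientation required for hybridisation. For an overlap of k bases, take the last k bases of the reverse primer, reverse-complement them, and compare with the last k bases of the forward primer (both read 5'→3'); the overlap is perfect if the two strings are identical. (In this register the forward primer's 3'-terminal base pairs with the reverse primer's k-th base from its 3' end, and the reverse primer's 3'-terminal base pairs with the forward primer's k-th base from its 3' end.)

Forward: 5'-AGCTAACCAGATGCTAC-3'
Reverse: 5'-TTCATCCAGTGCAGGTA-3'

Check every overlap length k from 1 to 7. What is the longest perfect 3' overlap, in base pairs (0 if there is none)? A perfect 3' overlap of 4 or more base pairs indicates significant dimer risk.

Last 7 bases (5'→3') — forward …ATGCTAC, reverse …GCAGGTA.
Reverse complement of the reverse primer's last 7 bases: TACCTGC; its first k bases are the reverse complement of the reverse primer's last k bases, so a perfect k-base overlap needs the forward primer's last k bases to equal them.
Comparing (forward last k vs required): k=1: C vs T ✗; k=2: AC vs TA ✗; k=3: TAC vs TAC ✓; k=4: CTAC vs TACC ✗; k=5: GCTAC vs TACCT ✗; k=6: TGCTAC vs TACCTG ✗; k=7: ATGCTAC vs TACCTGC ✗.
Only k = 3 is perfect, so the longest perfect 3' overlap is 3.

Longest perfect overlap: 3 complementary base pairs; below the dimer-risk threshold (threshold 4).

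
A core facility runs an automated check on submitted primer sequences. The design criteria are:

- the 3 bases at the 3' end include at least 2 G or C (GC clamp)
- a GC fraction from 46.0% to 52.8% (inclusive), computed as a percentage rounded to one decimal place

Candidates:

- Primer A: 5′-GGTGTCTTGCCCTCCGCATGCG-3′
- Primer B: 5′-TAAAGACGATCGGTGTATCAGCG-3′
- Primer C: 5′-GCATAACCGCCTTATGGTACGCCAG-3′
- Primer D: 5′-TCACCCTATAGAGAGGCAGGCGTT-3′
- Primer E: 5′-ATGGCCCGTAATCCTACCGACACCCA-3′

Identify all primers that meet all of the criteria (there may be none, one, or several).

Primer A (22 nt, A=1 T=6 G=7 C=8): 3' end GCG has 3 G/C ✓; GC 15/22 = 68.2%, outside 46.0–52.8% ✗ — fails.
Primer B (23 nt, A=7 T=5 G=7 C=4): 3' end GCG has 3 G/C ✓; GC 11/23 = 47.8% ✓ — passes.
Primer C (25 nt, A=6 T=5 G=6 C=8): 3' end CAG has 2 G/C ✓; GC 14/25 = 56.0%, outside 46.0–52.8% ✗ — fails.
Primer D (24 nt, A=6 T=5 G=7 C=6): 3' end GTT has 1 G/C, need ≥2 ✗; GC 13/24 = 54.2%, outside 46.0–52.8% ✗ — fails.
Primer E (26 nt, A=7 T=4 G=4 C=11): 3' end CCA has 2 G/C ✓; GC 15/26 = 57.7%, outside 46.0–52.8% ✗ — fails.

Primer B only.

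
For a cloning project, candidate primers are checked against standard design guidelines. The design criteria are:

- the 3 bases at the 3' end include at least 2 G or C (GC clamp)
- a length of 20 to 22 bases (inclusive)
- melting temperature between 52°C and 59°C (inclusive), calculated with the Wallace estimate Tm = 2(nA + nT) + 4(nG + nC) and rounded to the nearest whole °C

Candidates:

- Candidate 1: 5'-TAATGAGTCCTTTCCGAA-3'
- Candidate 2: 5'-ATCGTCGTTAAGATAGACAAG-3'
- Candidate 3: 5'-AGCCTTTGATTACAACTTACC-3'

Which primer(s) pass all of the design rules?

Candidate 3 only.

Candidate 1 (18 nt, A=5 T=6 G=3 C=4): 3' end GAA has 1 G/C, need ≥2 ✗; length 18, outside 20–22 ✗; Tm = 2·11 + 4·7 = 50°C, outside 52–59°C ✗ — fails.
Candidate 2 (21 nt, A=8 T=5 G=5 C=3): 3' end AAG has 1 G/C, need ≥2 ✗; length 21 ✓; Tm = 2·13 + 4·8 = 58°C ✓ — fails.
Candidate 3 (21 nt, A=6 T=7 G=2 C=6): 3' end ACC has 2 G/C ✓; length 21 ✓; Tm = 2·13 + 4·8 = 58°C ✓ — passes.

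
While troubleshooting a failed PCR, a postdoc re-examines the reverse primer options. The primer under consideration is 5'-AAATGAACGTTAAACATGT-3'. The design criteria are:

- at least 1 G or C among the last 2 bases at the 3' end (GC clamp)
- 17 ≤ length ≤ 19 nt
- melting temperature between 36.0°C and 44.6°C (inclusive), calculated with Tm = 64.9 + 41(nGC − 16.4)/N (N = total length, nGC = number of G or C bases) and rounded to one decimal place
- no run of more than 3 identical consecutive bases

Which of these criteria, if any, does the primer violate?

Base counts: A=9, T=5, G=3, C=2 (length 19).
GC clamp: 3' end GT has 1 G/C ✓
length: length 19 ✓
Tm: Tm = 64.9 + 41·(5 − 16.4)/19 = 40.3°C ✓
homopolymer run: longest run = 3 ✓

Meets all criteria.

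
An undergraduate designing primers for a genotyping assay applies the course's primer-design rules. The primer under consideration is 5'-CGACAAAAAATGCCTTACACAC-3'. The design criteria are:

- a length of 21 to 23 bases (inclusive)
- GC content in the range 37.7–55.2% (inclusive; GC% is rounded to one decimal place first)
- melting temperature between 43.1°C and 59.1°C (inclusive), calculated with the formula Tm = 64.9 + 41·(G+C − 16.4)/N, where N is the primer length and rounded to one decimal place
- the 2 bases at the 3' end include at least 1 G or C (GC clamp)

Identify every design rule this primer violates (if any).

Meets all criteria.

Base counts: A=10, T=3, G=2, C=7 (length 22).
length: length 22 ✓
GC content: GC 9/22 = 40.9% ✓
Tm: Tm = 64.9 + 41·(9 − 16.4)/22 = 51.1°C ✓
GC clamp: 3' end AC has 1 G/C ✓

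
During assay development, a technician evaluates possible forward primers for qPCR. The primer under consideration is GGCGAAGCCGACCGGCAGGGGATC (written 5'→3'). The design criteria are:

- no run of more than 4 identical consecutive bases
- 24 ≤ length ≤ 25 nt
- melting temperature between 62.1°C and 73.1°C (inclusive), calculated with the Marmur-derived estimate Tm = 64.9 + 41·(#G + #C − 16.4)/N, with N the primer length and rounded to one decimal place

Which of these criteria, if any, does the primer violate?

Base counts: A=5, T=1, G=11, C=7 (length 24).
homopolymer run: longest run = 4 ✓
length: length 24 ✓
Tm: Tm = 64.9 + 41·(18 − 16.4)/24 = 67.6°C ✓

Meets all criteria.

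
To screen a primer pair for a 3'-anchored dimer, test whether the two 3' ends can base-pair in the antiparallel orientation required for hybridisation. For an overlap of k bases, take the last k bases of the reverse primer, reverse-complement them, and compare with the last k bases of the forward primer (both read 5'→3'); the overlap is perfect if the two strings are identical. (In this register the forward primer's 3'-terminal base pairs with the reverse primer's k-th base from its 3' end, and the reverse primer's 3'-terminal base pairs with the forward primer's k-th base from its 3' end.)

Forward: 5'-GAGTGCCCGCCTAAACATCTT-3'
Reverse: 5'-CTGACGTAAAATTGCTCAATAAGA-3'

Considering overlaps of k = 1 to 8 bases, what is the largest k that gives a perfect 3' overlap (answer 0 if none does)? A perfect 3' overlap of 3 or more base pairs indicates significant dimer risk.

Last 8 bases (5'→3') — forward …AACATCTT, reverse …CAATAAGA.
Reverse complement of the reverse primer's last 8 bases: TCTTATTG; its first k bases are the reverse complement of the reverse primer's last k bases, so a perfect k-base overlap needs the forward primer's last k bases to equal them.
Comparing (forward last k vs required): k=1: T vs T ✓; k=2: TT vs TC ✗; k=3: CTT vs TCT ✗; k=4: TCTT vs TCTT ✓; k=5: ATCTT vs TCTTA ✗; k=6: CATCTT vs TCTTAT ✗; k=7: ACATCTT vs TCTTATT ✗; k=8: AACATCTT vs TCTTATTG ✗.
Perfect overlaps at k = 1, 4; the largest is 4.

Longest perfect overlap: 4 complementary base pairs; significant dimer risk (threshold 3).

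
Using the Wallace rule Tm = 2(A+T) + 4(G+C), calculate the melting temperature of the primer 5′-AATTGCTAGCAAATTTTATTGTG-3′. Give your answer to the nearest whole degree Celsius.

58°C

Base counts: A=7, T=10, G=4, C=2 (length 23).
Tm = 2·(7+10) + 4·(4+2) = 2·17 + 4·6 = 34 + 24 = 58°C.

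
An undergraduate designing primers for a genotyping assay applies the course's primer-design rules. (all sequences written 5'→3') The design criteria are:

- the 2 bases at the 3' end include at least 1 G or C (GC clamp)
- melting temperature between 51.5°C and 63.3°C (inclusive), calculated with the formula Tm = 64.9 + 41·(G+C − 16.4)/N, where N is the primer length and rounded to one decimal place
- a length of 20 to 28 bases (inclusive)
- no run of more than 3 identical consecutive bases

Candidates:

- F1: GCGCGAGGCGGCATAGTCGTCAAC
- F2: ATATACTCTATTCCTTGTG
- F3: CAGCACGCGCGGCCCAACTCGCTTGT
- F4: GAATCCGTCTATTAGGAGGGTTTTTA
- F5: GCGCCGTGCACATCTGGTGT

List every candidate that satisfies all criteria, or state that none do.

F1 (24 nt, A=5 T=3 G=9 C=7): 3' end AC has 1 G/C ✓; Tm = 64.9 + 41·(16 − 16.4)/24 = 64.2°C, outside 51.5–63.3°C ✗; length 24 ✓; longest run = 2 ✓ — fails.
F2 (19 nt, A=4 T=9 G=2 C=4): 3' end TG has 1 G/C ✓; Tm = 64.9 + 41·(6 − 16.4)/19 = 42.5°C, outside 51.5–63.3°C ✗; length 19, outside 20–28 ✗; longest run = 2 ✓ — fails.
F3 (26 nt, A=4 T=4 G=7 C=11): 3' end GT has 1 G/C ✓; Tm = 64.9 + 41·(18 − 16.4)/26 = 67.4°C, outside 51.5–63.3°C ✗; length 26 ✓; longest run = 3 ✓ — fails.
F4 (26 nt, A=6 T=10 G=7 C=3): 3' end TA has 0 G/C, need ≥1 ✗; Tm = 64.9 + 41·(10 − 16.4)/26 = 54.8°C ✓; length 26 ✓; longest run = 5, exceeds 3 ✗ — fails.
F5 (20 nt, A=2 T=5 G=7 C=6): 3' end GT has 1 G/C ✓; Tm = 64.9 + 41·(13 − 16.4)/20 = 57.9°C ✓; length 20 ✓; longest run = 2 ✓ — passes.

F5 only.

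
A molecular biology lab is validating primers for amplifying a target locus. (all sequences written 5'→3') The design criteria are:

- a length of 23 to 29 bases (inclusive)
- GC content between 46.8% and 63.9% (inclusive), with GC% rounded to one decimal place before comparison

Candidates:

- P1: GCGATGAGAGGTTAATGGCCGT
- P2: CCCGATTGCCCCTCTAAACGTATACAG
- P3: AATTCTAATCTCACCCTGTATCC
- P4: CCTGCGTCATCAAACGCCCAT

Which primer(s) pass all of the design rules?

P1 (22 nt, A=5 T=5 G=9 C=3): length 22, outside 23–29 ✗; GC 12/22 = 54.5% ✓ — fails.
P2 (27 nt, A=7 T=6 G=4 C=10): length 27 ✓; GC 14/27 = 51.9% ✓ — passes.
P3 (23 nt, A=6 T=8 G=1 C=8): length 23 ✓; GC 9/23 = 39.1%, outside 46.8–63.9% ✗ — fails.
P4 (21 nt, A=5 T=4 G=3 C=9): length 21, outside 23–29 ✗; GC 12/21 = 57.1% ✓ — fails.

P2 only.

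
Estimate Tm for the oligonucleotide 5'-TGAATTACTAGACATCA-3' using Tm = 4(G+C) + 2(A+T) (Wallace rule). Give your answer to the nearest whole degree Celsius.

44°C

Base counts: A=7, T=5, G=2, C=3 (length 17).
Tm = 2·(7+5) + 4·(2+3) = 2·12 + 4·5 = 24 + 20 = 44°C.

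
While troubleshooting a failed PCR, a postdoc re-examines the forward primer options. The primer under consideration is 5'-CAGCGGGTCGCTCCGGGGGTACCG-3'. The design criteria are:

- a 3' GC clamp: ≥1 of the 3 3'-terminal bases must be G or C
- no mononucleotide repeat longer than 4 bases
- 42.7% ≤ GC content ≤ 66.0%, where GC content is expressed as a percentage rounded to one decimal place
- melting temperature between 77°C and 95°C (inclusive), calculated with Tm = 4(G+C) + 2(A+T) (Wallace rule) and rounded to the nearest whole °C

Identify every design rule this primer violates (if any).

Fails: homopolymer run, GC content.

Base counts: A=2, T=3, G=11, C=8 (length 24).
GC clamp: 3' end CCG has 3 G/C ✓
homopolymer run: longest run = 5, exceeds 4 ✗
GC content: GC 19/24 = 79.2%, outside 42.7–66.0% ✗
Tm: Tm = 2·5 + 4·19 = 86°C ✓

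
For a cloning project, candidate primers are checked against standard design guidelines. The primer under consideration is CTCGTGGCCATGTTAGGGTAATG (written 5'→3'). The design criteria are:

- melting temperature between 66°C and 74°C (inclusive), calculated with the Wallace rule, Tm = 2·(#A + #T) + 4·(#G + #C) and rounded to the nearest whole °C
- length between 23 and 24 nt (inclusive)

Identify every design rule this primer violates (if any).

Meets all criteria.

Base counts: A=4, T=7, G=8, C=4 (length 23).
Tm: Tm = 2·11 + 4·12 = 70°C ✓
length: length 23 ✓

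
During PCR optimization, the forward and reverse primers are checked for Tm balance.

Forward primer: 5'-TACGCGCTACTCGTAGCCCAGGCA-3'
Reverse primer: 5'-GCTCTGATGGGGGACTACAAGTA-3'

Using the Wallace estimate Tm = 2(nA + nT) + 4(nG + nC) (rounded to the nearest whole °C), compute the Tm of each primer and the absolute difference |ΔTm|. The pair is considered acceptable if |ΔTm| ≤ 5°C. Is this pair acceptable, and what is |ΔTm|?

Forward: A=5 T=4 G=6 C=9 → Tm = 2·9 + 4·15 = 78°C.
Reverse: A=6 T=5 G=8 C=4 → Tm = 2·11 + 4·12 = 70°C.
|ΔTm| = |78 − 70| = 8°C, > 5°C.

|ΔTm| = 8°C; the pair is not acceptable.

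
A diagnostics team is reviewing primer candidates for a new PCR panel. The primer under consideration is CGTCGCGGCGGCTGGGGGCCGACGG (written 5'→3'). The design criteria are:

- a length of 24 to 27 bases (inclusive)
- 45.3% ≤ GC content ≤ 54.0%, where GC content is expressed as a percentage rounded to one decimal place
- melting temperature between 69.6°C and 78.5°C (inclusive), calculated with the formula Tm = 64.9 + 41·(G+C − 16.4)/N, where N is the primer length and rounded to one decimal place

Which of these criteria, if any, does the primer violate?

Base counts: A=1, T=2, G=14, C=8 (length 25).
length: length 25 ✓
GC content: GC 22/25 = 88.0%, outside 45.3–54.0% ✗
Tm: Tm = 64.9 + 41·(22 − 16.4)/25 = 74.1°C ✓

Fails: GC content.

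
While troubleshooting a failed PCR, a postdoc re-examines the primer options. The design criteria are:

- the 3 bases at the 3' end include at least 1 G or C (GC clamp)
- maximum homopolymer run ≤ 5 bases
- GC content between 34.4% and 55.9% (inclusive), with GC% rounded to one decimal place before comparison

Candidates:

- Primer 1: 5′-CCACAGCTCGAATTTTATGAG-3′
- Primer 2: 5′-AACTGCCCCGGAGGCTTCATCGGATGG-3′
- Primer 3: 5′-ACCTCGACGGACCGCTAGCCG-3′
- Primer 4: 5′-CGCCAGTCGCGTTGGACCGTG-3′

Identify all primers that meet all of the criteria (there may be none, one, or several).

Primer 1 only.

Primer 1 (21 nt, A=6 T=6 G=4 C=5): 3' end GAG has 2 G/C ✓; longest run = 4 ✓; GC 9/21 = 42.9% ✓ — passes.
Primer 2 (27 nt, A=5 T=5 G=9 C=8): 3' end TGG has 2 G/C ✓; longest run = 4 ✓; GC 17/27 = 63.0%, outside 34.4–55.9% ✗ — fails.
Primer 3 (21 nt, A=4 T=2 G=6 C=9): 3' end CCG has 3 G/C ✓; longest run = 2 ✓; GC 15/21 = 71.4%, outside 34.4–55.9% ✗ — fails.
Primer 4 (21 nt, A=2 T=4 G=8 C=7): 3' end GTG has 2 G/C ✓; longest run = 2 ✓; GC 15/21 = 71.4%, outside 34.4–55.9% ✗ — fails.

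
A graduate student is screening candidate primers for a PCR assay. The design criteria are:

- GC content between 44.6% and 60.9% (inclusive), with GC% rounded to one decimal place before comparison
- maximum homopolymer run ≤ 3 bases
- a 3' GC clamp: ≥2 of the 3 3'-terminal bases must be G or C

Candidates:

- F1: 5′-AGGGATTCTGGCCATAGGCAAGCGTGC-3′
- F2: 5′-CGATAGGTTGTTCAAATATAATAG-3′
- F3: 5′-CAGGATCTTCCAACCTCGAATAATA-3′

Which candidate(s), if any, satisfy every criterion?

F1 (27 nt, A=6 T=5 G=10 C=6): GC 16/27 = 59.3% ✓; longest run = 3 ✓; 3' end TGC has 2 G/C ✓ — passes.
F2 (24 nt, A=9 T=8 G=5 C=2): GC 7/24 = 29.2%, outside 44.6–60.9% ✗; longest run = 3 ✓; 3' end TAG has 1 G/C, need ≥2 ✗ — fails.
F3 (25 nt, A=9 T=6 G=3 C=7): GC 10/25 = 40.0%, outside 44.6–60.9% ✗; longest run = 2 ✓; 3' end ATA has 0 G/C, need ≥2 ✗ — fails.

F1 only.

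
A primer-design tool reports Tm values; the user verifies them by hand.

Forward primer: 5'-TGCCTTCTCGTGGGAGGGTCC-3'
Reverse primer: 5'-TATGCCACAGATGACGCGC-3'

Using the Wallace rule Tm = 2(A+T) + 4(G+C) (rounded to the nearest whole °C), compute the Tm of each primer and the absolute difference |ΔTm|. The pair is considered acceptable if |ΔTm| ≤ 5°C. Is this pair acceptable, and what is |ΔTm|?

|ΔTm| = 10°C; the pair is not acceptable.

Forward: A=1 T=6 G=8 C=6 → Tm = 2·7 + 4·14 = 70°C.
Reverse: A=5 T=3 G=5 C=6 → Tm = 2·8 + 4·11 = 60°C.
|ΔTm| = |70 − 60| = 10°C, > 5°C.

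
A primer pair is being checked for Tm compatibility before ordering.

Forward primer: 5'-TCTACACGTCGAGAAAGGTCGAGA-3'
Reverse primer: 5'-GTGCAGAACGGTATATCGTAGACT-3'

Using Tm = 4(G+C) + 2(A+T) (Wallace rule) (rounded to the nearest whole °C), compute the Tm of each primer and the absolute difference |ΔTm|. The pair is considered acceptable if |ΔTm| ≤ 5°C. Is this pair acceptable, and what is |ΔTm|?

|ΔTm| = 2°C; the pair is acceptable.

Forward: A=8 T=4 G=7 C=5 → Tm = 2·12 + 4·12 = 72°C.
Reverse: A=7 T=6 G=7 C=4 → Tm = 2·13 + 4·11 = 70°C.
|ΔTm| = |72 − 70| = 2°C, ≤ 5°C.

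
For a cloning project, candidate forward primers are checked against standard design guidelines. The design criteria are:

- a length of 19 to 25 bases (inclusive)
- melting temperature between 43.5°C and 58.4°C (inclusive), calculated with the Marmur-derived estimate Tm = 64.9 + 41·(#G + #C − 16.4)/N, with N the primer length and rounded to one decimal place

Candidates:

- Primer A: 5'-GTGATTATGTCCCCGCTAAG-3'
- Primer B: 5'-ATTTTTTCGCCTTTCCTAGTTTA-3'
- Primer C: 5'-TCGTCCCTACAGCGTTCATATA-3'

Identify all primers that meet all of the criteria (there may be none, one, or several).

Primer A, Primer B and Primer C.

Primer A (20 nt, A=4 T=6 G=5 C=5): length 20 ✓; Tm = 64.9 + 41·(10 − 16.4)/20 = 51.8°C ✓ — passes.
Primer B (23 nt, A=3 T=13 G=2 C=5): length 23 ✓; Tm = 64.9 + 41·(7 − 16.4)/23 = 48.1°C ✓ — passes.
Primer C (22 nt, A=5 T=7 G=3 C=7): length 22 ✓; Tm = 64.9 + 41·(10 − 16.4)/22 = 53.0°C ✓ — passes.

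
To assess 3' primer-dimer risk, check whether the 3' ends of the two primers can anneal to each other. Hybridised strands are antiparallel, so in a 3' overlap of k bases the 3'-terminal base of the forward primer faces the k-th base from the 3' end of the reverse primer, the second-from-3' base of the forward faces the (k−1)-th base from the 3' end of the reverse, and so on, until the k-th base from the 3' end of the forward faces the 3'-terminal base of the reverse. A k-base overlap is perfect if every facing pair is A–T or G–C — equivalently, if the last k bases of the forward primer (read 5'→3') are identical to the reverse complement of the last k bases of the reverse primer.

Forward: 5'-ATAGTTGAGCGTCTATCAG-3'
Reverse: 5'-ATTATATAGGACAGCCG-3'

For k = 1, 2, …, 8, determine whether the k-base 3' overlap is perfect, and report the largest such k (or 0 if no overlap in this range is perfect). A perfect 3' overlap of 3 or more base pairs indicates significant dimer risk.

Longest perfect overlap: 0 complementary base pairs; below the dimer-risk threshold (threshold 3).

Last 8 bases (5'→3') — forward …TCTATCAG, reverse …GACAGCCG.
Reverse complement of the reverse primer's last 8 bases: CGGCTGTC; its first k bases are the reverse complement of the reverse primer's last k bases, so a perfect k-base overlap needs the forward primer's last k bases to equal them.
Comparing (forward last k vs required): k=1: G vs C ✗; k=2: AG vs CG ✗; k=3: CAG vs CGG ✗; k=4: TCAG vs CGGC ✗; k=5: ATCAG vs CGGCT ✗; k=6: TATCAG vs CGGCTG ✗; k=7: CTATCAG vs CGGCTGT ✗; k=8: TCTATCAG vs CGGCTGTC ✗.
No overlap length from 1 to 8 is perfect, so the longest perfect 3' overlap is 0.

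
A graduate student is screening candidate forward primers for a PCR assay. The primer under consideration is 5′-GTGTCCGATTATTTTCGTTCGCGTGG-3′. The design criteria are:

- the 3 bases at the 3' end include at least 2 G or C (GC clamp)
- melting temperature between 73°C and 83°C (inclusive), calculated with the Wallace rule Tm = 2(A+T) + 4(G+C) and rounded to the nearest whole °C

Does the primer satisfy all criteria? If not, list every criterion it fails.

Meets all criteria.

Base counts: A=2, T=11, G=8, C=5 (length 26).
GC clamp: 3' end TGG has 2 G/C ✓
Tm: Tm = 2·13 + 4·13 = 78°C ✓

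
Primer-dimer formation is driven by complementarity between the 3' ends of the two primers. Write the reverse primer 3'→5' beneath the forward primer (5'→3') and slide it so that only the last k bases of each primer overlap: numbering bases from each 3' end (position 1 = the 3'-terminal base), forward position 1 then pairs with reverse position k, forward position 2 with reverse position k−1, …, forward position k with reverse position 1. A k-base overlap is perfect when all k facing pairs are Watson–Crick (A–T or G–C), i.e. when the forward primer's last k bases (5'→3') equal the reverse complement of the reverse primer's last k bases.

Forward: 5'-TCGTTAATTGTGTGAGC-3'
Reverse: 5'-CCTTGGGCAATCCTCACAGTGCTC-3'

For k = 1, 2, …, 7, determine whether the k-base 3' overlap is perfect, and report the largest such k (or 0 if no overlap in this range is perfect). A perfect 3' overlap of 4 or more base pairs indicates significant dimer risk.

Last 7 bases (5'→3') — forward …TGTGAGC, reverse …AGTGCTC.
Reverse complement of the reverse primer's last 7 bases: GAGCACT; its first k bases are the reverse complement of the reverse primer's last k bases, so a perfect k-base overlap needs the forward primer's last k bases to equal them.
Comparing (forward last k vs required): k=1: C vs G ✗; k=2: GC vs GA ✗; k=3: AGC vs GAG ✗; k=4: GAGC vs GAGC ✓; k=5: TGAGC vs GAGCA ✗; k=6: GTGAGC vs GAGCAC ✗; k=7: TGTGAGC vs GAGCACT ✗.
Only k = 4 is perfect, so the longest perfect 3' overlap is 4.

Longest perfect overlap: 4 complementary base pairs; significant dimer risk (threshold 4).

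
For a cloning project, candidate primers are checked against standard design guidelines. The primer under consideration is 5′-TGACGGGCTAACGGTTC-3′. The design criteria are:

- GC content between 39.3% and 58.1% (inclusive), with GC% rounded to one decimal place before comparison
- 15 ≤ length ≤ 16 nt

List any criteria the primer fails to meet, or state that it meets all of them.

Base counts: A=3, T=4, G=6, C=4 (length 17).
GC content: GC 10/17 = 58.8%, outside 39.3–58.1% ✗
length: length 17, outside 15–16 ✗

Fails: GC content, length.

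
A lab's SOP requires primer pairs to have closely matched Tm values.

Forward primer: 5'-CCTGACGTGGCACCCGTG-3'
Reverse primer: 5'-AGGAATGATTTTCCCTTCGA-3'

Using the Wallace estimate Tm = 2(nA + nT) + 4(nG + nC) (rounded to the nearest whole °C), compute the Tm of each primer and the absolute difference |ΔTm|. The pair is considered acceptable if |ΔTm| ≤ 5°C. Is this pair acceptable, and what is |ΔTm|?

|ΔTm| = 6°C; the pair is not acceptable.

Forward: A=2 T=3 G=6 C=7 → Tm = 2·5 + 4·13 = 62°C.
Reverse: A=5 T=7 G=4 C=4 → Tm = 2·12 + 4·8 = 56°C.
|ΔTm| = |62 − 56| = 6°C, > 5°C.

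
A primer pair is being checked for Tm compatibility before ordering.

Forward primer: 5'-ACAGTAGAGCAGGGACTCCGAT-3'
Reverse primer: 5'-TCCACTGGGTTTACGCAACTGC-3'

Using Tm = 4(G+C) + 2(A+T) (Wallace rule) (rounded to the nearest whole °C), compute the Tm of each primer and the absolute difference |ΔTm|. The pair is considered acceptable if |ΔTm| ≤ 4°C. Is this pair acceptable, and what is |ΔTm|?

Forward: A=7 T=3 G=7 C=5 → Tm = 2·10 + 4·12 = 68°C.
Reverse: A=4 T=6 G=5 C=7 → Tm = 2·10 + 4·12 = 68°C.
|ΔTm| = |68 − 68| = 0°C, ≤ 4°C.

|ΔTm| = 0°C; the pair is acceptable.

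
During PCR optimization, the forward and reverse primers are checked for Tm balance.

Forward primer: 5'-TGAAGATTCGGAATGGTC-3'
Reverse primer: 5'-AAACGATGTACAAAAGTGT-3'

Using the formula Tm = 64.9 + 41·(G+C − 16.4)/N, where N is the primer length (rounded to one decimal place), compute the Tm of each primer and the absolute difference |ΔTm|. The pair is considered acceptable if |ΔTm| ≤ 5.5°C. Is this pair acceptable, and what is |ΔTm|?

Forward: G+C = 8, N = 18 → Tm = 64.9 + 41·(8 − 16.4)/18 = 45.8°C.
Reverse: G+C = 6, N = 19 → Tm = 64.9 + 41·(6 − 16.4)/19 = 42.5°C.
|ΔTm| = |45.8 − 42.5| = 3.3°C, ≤ 5.5°C.

|ΔTm| = 3.3°C; the pair is acceptable.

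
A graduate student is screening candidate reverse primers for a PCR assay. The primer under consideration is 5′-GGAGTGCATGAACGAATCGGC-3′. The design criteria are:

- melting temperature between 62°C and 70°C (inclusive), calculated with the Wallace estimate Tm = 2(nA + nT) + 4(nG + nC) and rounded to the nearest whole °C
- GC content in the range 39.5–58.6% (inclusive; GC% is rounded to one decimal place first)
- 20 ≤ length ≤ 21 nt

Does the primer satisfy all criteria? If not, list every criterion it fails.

Base counts: A=6, T=3, G=8, C=4 (length 21).
Tm: Tm = 2·9 + 4·12 = 66°C ✓
GC content: GC 12/21 = 57.1% ✓
length: length 21 ✓

Meets all criteria.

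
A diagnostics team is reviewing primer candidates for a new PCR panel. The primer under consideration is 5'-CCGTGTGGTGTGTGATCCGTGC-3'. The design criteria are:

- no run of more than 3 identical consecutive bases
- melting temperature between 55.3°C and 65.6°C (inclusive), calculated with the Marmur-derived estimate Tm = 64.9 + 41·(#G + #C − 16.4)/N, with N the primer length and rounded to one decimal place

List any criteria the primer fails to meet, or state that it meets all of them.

Meets all criteria.

Base counts: A=1, T=7, G=9, C=5 (length 22).
homopolymer run: longest run = 2 ✓
Tm: Tm = 64.9 + 41·(14 − 16.4)/22 = 60.4°C ✓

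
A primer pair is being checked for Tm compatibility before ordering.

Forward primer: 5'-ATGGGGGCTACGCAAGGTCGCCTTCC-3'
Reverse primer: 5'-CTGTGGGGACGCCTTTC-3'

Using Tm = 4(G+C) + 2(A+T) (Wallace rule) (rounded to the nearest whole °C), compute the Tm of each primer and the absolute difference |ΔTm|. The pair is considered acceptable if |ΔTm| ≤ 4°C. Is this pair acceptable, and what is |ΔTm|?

|ΔTm| = 30°C; the pair is not acceptable.

Forward: A=4 T=5 G=9 C=8 → Tm = 2·9 + 4·17 = 86°C.
Reverse: A=1 T=5 G=6 C=5 → Tm = 2·6 + 4·11 = 56°C.
|ΔTm| = |86 − 56| = 30°C, > 4°C.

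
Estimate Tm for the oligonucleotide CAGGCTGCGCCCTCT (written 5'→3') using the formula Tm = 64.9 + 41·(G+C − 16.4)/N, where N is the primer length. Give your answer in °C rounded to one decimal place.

Base counts: A=1, T=3, G=4, C=7; G+C = 11, N = 15.
Tm = 64.9 + 41·(11 − 16.4)/15 = 64.9 + -221.40/15 = 50.1°C.

50.1°C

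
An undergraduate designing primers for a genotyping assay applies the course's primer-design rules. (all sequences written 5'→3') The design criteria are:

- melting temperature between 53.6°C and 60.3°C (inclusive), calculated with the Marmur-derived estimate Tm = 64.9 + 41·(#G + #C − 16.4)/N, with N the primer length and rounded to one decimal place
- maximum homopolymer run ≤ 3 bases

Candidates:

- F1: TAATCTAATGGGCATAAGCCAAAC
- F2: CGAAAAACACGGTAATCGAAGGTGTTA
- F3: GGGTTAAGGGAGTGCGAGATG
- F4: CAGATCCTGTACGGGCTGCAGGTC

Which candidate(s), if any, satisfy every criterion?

F1 (24 nt, A=10 T=5 G=4 C=5): Tm = 64.9 + 41·(9 − 16.4)/24 = 52.3°C, outside 53.6–60.3°C ✗; longest run = 3 ✓ — fails.
F2 (27 nt, A=11 T=5 G=7 C=4): Tm = 64.9 + 41·(11 − 16.4)/27 = 56.7°C ✓; longest run = 5, exceeds 3 ✗ — fails.
F3 (21 nt, A=5 T=4 G=11 C=1): Tm = 64.9 + 41·(12 − 16.4)/21 = 56.3°C ✓; longest run = 3 ✓ — passes.
F4 (24 nt, A=4 T=5 G=8 C=7): Tm = 64.9 + 41·(15 − 16.4)/24 = 62.5°C, outside 53.6–60.3°C ✗; longest run = 3 ✓ — fails.

F3 only.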